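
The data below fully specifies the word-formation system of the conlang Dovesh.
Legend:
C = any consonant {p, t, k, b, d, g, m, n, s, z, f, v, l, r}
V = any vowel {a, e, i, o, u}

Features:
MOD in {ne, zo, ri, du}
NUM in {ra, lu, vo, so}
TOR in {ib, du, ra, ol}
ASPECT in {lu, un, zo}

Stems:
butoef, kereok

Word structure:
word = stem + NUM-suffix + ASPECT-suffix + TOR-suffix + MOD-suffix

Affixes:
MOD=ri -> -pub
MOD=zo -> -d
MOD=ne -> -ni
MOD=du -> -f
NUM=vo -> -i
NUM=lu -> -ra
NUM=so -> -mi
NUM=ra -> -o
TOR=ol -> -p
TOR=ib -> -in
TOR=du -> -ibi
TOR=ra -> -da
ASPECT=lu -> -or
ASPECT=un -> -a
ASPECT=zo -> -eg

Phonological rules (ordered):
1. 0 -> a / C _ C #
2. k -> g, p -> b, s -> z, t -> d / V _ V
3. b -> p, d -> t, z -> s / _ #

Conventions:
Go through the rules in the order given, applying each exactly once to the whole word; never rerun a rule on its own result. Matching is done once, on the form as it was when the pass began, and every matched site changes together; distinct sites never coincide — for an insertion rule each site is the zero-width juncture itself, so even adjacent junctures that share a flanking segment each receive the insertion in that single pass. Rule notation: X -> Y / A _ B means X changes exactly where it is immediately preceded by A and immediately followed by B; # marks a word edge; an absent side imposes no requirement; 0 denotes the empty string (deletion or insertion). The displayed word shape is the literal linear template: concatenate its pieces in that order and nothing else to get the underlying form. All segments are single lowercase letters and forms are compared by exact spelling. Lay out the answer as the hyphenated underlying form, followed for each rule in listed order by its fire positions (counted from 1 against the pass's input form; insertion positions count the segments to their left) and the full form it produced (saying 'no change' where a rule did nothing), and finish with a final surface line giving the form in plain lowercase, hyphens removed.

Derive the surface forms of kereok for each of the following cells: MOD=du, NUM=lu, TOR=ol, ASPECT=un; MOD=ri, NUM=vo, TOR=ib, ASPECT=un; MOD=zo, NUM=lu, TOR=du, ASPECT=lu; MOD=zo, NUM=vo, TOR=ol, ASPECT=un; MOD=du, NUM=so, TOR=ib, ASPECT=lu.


cell MOD=du, NUM=lu, TOR=ol, ASPECT=un:
underlying: kereok-ra-a-p-f
1. 0 -> a / C _ C #: inserts after position(s) 10: kereokraapaf
2. k -> g, p -> b, s -> z, t -> d / V _ V: fires at position(s) 10: kereokraabaf
3. b -> p, d -> t, z -> s / _ #: no change
surface: kereokraabaf

cell MOD=ri, NUM=vo, TOR=ib, ASPECT=un:
underlying: kereok-i-a-in-pub
1. 0 -> a / C _ C #: no change
2. k -> g, p -> b, s -> z, t -> d / V _ V: fires at position(s) 6: kereogiainpub
3. b -> p, d -> t, z -> s / _ #: fires at position(s) 13: kereogiainpup
surface: kereogiainpup

cell MOD=zo, NUM=lu, TOR=du, ASPECT=lu:
underlying: kereok-ra-or-ibi-d
1. 0 -> a / C _ C #: no change
2. k -> g, p -> b, s -> z, t -> d / V _ V: no change
3. b -> p, d -> t, z -> s / _ #: fires at position(s) 14: kereokraoribit
surface: kereokraoribit

cell MOD=zo, NUM=vo, TOR=ol, ASPECT=un:
underlying: kereok-i-a-p-d
1. 0 -> a / C _ C #: inserts after position(s) 9: kereokiapad
2. k -> g, p -> b, s -> z, t -> d / V _ V: fires at position(s) 6, 9: kereogiabad
3. b -> p, d -> t, z -> s / _ #: fires at position(s) 11: kereogiabat
surface: kereogiabat

cell MOD=du, NUM=so, TOR=ib, ASPECT=lu:
underlying: kereok-mi-or-in-f
1. 0 -> a / C _ C #: inserts after position(s) 12: kereokmiorinaf
2. k -> g, p -> b, s -> z, t -> d / V _ V: no change
3. b -> p, d -> t, z -> s / _ #: no change
surface: kereokmiorinaf


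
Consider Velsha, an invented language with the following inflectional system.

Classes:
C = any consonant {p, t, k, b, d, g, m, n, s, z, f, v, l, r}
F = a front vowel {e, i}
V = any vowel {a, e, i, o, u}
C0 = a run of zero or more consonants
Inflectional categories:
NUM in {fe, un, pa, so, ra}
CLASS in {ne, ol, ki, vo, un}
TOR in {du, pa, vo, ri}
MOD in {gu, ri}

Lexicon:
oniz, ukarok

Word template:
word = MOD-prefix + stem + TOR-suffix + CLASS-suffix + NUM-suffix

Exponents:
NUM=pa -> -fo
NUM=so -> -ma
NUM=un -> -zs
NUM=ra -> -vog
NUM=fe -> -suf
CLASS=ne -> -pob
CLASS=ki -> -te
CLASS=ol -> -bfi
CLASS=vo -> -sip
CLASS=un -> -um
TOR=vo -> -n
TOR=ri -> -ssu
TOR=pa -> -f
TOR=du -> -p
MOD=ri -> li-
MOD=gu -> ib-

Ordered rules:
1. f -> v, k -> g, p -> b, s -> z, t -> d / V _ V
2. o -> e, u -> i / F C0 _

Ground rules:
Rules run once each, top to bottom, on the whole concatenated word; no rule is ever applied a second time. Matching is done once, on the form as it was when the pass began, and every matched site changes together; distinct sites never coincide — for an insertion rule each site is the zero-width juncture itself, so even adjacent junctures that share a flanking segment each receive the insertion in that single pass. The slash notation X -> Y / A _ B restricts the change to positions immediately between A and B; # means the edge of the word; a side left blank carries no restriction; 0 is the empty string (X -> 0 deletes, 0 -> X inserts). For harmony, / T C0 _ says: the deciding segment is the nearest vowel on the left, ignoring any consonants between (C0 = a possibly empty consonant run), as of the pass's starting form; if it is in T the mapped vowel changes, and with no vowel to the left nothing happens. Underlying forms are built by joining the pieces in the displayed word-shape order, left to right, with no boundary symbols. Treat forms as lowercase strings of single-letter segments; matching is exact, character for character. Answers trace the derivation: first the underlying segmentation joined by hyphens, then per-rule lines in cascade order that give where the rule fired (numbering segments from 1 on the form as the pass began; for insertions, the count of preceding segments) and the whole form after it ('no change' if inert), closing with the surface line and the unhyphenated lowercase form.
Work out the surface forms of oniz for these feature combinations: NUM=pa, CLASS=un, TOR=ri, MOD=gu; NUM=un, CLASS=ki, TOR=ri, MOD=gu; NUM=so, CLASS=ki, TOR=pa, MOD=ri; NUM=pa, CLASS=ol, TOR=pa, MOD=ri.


cell NUM=pa, CLASS=un, TOR=ri, MOD=gu:
underlying: ib-oniz-ssu-um-fo
1. f -> v, k -> g, p -> b, s -> z, t -> d / V _ V: no change
2. o -> e, u -> i / F C0 _: fires at position(s) 3, 9: ibenizssiumfo
surface: ibenizssiumfo

cell NUM=un, CLASS=ki, TOR=ri, MOD=gu:
underlying: ib-oniz-ssu-te-zs
1. f -> v, k -> g, p -> b, s -> z, t -> d / V _ V: fires at position(s) 10: ibonizssudezs
2. o -> e, u -> i / F C0 _: fires at position(s) 3, 9: ibenizssidezs
surface: ibenizssidezs

cell NUM=so, CLASS=ki, TOR=pa, MOD=ri:
underlying: li-oniz-f-te-ma
1. f -> v, k -> g, p -> b, s -> z, t -> d / V _ V: no change
2. o -> e, u -> i / F C0 _: fires at position(s) 3: lienizftema
surface: lienizftema

cell NUM=pa, CLASS=ol, TOR=pa, MOD=ri:
underlying: li-oniz-f-bfi-fo
1. f -> v, k -> g, p -> b, s -> z, t -> d / V _ V: fires at position(s) 11: lionizfbfivo
2. o -> e, u -> i / F C0 _: fires at position(s) 3, 12: lienizfbfive
surface: lienizfbfive


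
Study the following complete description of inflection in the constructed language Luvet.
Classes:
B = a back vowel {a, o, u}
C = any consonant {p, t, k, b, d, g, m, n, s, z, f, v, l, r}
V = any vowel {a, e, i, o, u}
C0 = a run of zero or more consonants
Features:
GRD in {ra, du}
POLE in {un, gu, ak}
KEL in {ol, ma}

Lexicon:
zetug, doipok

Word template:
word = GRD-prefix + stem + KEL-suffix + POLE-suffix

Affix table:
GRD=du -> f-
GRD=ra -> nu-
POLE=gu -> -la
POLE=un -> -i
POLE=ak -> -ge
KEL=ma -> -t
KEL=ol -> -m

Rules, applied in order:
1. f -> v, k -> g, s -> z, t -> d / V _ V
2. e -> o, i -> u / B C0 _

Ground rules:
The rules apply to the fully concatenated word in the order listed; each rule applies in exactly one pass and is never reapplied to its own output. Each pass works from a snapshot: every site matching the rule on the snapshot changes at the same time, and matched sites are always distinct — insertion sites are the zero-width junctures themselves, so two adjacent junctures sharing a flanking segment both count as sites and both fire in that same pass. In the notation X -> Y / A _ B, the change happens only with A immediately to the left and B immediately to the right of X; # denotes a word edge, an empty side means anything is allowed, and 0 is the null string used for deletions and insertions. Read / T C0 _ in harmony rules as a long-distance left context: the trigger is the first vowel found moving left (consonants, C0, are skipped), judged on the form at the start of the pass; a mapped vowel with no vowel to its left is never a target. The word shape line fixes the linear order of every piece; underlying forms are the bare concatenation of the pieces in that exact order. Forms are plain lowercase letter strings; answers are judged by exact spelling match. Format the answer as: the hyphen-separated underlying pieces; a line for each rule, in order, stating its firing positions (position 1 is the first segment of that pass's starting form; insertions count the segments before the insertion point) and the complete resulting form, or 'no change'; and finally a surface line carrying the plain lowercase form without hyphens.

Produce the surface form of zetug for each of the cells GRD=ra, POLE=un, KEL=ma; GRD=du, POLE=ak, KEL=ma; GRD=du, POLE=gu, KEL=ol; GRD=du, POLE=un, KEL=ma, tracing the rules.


cell GRD=ra, POLE=un, KEL=ma:
underlying: nu-zetug-t-i
1. f -> v, k -> g, s -> z, t -> d / V _ V: fires at position(s) 5: nuzedugti
2. e -> o, i -> u / B C0 _: fires at position(s) 4, 9: nuzodugtu
surface: nuzodugtu

cell GRD=du, POLE=ak, KEL=ma:
underlying: f-zetug-t-ge
1. f -> v, k -> g, s -> z, t -> d / V _ V: fires at position(s) 4: fzedugtge
2. e -> o, i -> u / B C0 _: fires at position(s) 9: fzedugtgo
surface: fzedugtgo

cell GRD=du, POLE=gu, KEL=ol:
underlying: f-zetug-m-la
1. f -> v, k -> g, s -> z, t -> d / V _ V: fires at position(s) 4: fzedugmla
2. e -> o, i -> u / B C0 _: no change
surface: fzedugmla

cell GRD=du, POLE=un, KEL=ma:
underlying: f-zetug-t-i
1. f -> v, k -> g, s -> z, t -> d / V _ V: fires at position(s) 4: fzedugti
2. e -> o, i -> u / B C0 _: fires at position(s) 8: fzedugtu
surface: fzedugtu


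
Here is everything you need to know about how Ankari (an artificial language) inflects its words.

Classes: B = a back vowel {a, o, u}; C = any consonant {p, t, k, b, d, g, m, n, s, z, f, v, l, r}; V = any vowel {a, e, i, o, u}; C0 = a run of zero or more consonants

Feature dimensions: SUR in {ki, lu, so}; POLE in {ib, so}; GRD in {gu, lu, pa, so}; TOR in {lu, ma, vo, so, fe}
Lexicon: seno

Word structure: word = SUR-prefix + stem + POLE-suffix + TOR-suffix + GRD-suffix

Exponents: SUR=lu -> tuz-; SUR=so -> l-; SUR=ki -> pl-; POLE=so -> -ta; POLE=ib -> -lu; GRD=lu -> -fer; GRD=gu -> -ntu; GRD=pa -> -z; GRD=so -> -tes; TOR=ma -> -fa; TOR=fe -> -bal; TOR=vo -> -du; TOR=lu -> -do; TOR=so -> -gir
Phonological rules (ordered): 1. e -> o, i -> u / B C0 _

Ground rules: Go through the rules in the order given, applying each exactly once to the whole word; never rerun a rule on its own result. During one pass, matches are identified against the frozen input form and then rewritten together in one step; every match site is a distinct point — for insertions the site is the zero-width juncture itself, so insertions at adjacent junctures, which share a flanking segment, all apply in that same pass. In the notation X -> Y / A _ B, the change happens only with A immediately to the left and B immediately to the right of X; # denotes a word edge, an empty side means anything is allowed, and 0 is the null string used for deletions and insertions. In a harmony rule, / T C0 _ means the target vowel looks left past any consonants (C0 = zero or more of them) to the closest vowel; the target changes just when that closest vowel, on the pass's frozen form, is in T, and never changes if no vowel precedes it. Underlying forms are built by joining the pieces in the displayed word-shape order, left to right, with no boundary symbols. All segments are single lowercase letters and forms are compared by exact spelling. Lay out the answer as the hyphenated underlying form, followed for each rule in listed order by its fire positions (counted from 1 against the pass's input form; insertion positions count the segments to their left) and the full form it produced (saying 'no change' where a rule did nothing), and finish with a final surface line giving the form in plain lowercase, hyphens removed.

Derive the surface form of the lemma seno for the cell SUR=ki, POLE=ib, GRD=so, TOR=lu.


underlying: pl-seno-lu-do-tes
1. e -> o, i -> u / B C0 _: fires at position(s) 12: plsenoludotos
surface: plsenoludotos


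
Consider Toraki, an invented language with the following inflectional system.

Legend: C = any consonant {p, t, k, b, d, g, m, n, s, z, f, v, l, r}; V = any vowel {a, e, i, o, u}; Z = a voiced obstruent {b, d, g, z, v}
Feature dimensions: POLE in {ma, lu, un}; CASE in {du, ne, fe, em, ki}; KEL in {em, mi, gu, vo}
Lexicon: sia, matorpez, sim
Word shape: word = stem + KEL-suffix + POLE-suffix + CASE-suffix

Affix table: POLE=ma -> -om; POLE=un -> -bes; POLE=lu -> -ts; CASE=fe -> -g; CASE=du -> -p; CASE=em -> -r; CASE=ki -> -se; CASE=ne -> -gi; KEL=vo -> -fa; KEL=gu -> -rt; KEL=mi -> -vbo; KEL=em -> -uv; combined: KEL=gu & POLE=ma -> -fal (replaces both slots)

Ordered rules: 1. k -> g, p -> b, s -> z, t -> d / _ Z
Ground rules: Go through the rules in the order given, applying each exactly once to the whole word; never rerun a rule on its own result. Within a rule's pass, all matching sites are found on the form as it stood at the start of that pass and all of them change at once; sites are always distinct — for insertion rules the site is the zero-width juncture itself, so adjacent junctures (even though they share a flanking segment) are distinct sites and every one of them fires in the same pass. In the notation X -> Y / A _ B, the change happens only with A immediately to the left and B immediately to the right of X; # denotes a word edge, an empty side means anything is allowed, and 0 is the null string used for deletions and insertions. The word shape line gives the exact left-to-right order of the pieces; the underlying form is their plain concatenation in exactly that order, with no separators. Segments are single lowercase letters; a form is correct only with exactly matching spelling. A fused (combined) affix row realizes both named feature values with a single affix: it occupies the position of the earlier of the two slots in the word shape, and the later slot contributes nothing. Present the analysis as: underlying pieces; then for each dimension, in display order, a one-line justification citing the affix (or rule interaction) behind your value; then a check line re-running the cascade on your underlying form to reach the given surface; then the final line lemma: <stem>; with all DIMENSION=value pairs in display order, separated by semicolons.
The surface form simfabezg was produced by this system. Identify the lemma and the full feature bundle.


underlying: sim-fa-bes-g
POLE=un - signalled by the affix -bes
CASE=fe - signalled by the affix -g
KEL=vo - signalled by the affix -fa
check: simfabesg -> simfabezg
lemma: sim; POLE=un; CASE=fe; KEL=vo


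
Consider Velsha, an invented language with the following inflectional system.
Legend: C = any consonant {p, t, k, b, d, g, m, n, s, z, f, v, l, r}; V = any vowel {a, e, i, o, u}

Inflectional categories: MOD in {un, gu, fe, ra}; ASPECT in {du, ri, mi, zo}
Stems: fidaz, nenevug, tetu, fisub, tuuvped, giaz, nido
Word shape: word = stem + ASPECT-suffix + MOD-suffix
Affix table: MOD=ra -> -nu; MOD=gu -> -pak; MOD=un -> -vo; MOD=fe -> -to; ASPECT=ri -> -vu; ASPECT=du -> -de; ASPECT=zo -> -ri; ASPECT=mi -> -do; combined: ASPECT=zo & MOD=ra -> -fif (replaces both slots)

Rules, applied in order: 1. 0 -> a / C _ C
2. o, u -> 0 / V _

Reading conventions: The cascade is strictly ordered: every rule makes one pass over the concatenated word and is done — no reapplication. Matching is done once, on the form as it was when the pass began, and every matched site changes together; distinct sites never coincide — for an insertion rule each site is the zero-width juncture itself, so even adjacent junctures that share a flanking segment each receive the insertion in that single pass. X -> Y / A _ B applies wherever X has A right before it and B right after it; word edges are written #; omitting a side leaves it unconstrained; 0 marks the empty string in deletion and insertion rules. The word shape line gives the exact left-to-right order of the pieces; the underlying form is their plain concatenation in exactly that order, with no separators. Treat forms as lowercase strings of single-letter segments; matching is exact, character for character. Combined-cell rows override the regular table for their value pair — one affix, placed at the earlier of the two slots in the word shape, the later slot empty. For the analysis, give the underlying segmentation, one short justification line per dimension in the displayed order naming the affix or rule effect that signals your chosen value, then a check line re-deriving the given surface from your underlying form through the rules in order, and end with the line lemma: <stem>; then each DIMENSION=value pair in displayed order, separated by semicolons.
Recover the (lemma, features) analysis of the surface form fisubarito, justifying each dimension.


underlying: fisub-ri-to
MOD=fe - signalled by the affix -to
ASPECT=zo - signalled by the affix -ri
check: fisubrito -> fisubarito -> fisubarito
lemma: fisub; MOD=fe; ASPECT=zo


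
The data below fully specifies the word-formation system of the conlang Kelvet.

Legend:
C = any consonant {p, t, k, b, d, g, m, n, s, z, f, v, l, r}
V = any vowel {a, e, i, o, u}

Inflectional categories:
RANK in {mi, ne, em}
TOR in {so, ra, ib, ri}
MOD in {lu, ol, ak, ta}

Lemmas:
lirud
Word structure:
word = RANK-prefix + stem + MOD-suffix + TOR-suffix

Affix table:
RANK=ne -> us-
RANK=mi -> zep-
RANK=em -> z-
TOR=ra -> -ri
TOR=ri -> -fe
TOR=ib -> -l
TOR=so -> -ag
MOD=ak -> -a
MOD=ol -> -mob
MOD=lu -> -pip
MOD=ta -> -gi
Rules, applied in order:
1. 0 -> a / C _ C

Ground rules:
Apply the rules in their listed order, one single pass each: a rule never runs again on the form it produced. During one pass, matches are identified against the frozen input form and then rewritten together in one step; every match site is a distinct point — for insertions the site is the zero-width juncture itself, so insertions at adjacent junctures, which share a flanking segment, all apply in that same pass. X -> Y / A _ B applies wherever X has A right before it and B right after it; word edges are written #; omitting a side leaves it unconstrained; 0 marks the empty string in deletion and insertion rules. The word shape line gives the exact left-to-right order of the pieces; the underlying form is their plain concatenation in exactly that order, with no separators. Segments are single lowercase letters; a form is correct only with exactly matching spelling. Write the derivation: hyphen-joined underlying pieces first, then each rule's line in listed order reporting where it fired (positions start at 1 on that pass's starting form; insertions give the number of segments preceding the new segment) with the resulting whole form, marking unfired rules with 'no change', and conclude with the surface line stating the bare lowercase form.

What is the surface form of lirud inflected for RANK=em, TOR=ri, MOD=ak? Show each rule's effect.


underlying: z-lirud-a-fe
1. 0 -> a / C _ C: inserts after position(s) 1: zalirudafe
surface: zalirudafe


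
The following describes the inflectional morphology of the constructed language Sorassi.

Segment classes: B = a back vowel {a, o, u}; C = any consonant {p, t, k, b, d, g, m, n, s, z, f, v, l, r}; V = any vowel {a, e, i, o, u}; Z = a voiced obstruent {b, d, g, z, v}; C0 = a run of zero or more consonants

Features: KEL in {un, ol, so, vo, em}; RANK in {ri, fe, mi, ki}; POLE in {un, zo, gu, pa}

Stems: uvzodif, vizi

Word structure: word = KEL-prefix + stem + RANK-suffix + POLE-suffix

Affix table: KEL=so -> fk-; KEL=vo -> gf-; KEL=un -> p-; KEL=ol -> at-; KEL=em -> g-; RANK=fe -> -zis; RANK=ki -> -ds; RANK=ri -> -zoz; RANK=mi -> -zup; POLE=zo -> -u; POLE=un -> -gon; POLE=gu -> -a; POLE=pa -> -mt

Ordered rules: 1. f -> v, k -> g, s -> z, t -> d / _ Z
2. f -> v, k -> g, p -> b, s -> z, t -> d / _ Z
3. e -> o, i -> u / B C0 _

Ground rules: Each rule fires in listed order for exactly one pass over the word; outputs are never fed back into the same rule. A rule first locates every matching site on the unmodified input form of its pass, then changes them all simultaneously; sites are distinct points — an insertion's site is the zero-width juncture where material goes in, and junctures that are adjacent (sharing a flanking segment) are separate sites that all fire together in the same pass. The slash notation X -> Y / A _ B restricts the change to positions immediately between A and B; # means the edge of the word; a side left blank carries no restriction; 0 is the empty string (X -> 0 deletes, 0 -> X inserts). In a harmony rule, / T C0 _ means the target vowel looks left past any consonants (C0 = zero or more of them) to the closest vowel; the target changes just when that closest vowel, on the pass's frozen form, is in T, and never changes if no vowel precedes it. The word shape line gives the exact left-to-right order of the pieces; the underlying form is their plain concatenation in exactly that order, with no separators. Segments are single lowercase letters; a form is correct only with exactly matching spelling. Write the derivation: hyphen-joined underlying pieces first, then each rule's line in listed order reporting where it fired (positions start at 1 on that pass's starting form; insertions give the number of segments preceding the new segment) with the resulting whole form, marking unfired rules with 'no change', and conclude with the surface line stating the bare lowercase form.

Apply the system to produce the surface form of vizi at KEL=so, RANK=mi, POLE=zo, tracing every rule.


underlying: fk-vizi-zup-u
1. f -> v, k -> g, s -> z, t -> d / _ Z: fires at position(s) 2: fgvizizupu
2. f -> v, k -> g, p -> b, s -> z, t -> d / _ Z: fires at position(s) 1: vgvizizupu
3. e -> o, i -> u / B C0 _: no change
surface: vgvizizupu


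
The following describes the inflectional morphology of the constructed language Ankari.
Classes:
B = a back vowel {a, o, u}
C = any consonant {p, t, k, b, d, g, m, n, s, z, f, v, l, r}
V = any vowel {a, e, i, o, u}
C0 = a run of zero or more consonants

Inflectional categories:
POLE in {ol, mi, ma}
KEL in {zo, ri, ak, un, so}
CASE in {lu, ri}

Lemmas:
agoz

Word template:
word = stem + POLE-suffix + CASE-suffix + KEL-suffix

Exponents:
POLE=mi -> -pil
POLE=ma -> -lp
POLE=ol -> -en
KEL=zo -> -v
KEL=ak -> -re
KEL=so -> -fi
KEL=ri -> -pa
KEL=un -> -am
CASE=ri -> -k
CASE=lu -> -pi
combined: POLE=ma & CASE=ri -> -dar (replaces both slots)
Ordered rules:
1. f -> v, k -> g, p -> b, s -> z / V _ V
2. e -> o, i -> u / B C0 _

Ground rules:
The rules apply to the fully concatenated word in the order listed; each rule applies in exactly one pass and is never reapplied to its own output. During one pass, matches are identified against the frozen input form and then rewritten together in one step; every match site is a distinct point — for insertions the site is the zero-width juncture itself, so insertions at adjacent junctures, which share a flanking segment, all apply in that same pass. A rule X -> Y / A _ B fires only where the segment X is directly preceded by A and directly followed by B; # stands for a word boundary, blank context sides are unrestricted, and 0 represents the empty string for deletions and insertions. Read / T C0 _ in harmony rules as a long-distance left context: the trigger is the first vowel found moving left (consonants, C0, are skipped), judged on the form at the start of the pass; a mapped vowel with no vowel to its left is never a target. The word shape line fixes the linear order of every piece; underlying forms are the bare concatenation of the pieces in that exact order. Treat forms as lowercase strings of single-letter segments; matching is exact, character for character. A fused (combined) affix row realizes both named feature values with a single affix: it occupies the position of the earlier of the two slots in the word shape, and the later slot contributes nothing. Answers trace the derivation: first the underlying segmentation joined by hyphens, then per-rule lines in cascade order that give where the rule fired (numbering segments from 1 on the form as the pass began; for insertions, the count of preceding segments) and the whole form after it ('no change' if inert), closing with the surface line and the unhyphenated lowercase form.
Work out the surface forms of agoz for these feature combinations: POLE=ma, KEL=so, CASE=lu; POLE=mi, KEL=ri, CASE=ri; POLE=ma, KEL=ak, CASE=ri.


cell POLE=ma, KEL=so, CASE=lu:
underlying: agoz-lp-pi-fi
1. f -> v, k -> g, p -> b, s -> z / V _ V: fires at position(s) 9: agozlppivi
2. e -> o, i -> u / B C0 _: fires at position(s) 8: agozlppuvi
surface: agozlppuvi

cell POLE=mi, KEL=ri, CASE=ri:
underlying: agoz-pil-k-pa
1. f -> v, k -> g, p -> b, s -> z / V _ V: no change
2. e -> o, i -> u / B C0 _: fires at position(s) 6: agozpulkpa
surface: agozpulkpa

cell POLE=ma, KEL=ak, CASE=ri:
underlying: agoz-dar-re
1. f -> v, k -> g, p -> b, s -> z / V _ V: no change
2. e -> o, i -> u / B C0 _: fires at position(s) 9: agozdarro
surface: agozdarro


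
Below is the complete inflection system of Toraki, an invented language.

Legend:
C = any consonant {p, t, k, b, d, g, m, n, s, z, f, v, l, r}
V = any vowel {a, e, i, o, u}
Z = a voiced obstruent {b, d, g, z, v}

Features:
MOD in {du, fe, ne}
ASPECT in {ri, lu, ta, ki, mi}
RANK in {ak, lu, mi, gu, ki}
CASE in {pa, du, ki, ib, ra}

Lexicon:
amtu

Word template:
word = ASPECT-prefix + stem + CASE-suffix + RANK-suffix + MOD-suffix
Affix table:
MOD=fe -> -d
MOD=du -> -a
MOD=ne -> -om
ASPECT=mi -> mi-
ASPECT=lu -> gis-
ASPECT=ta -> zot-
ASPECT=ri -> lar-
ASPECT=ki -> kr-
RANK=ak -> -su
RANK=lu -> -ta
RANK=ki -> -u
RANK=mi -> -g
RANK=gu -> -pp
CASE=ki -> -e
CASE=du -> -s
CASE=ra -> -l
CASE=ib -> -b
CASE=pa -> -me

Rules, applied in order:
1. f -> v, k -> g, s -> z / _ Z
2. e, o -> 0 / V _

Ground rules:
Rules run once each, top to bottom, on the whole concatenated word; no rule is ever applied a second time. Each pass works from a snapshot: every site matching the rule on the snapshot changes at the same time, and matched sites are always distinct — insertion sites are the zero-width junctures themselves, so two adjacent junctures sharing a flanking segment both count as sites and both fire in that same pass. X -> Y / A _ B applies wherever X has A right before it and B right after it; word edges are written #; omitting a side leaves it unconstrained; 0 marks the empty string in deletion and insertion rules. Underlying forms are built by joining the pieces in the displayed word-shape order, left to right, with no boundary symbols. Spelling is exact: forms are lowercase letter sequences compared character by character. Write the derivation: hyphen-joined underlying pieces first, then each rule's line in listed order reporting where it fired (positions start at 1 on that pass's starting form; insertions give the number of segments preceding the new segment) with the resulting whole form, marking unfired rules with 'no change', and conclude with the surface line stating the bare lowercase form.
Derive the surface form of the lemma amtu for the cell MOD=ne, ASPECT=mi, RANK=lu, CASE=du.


underlying: mi-amtu-s-ta-om
1. f -> v, k -> g, s -> z / _ Z: no change
2. e, o -> 0 / V _: fires at position(s) 10: miamtustam
surface: miamtustam


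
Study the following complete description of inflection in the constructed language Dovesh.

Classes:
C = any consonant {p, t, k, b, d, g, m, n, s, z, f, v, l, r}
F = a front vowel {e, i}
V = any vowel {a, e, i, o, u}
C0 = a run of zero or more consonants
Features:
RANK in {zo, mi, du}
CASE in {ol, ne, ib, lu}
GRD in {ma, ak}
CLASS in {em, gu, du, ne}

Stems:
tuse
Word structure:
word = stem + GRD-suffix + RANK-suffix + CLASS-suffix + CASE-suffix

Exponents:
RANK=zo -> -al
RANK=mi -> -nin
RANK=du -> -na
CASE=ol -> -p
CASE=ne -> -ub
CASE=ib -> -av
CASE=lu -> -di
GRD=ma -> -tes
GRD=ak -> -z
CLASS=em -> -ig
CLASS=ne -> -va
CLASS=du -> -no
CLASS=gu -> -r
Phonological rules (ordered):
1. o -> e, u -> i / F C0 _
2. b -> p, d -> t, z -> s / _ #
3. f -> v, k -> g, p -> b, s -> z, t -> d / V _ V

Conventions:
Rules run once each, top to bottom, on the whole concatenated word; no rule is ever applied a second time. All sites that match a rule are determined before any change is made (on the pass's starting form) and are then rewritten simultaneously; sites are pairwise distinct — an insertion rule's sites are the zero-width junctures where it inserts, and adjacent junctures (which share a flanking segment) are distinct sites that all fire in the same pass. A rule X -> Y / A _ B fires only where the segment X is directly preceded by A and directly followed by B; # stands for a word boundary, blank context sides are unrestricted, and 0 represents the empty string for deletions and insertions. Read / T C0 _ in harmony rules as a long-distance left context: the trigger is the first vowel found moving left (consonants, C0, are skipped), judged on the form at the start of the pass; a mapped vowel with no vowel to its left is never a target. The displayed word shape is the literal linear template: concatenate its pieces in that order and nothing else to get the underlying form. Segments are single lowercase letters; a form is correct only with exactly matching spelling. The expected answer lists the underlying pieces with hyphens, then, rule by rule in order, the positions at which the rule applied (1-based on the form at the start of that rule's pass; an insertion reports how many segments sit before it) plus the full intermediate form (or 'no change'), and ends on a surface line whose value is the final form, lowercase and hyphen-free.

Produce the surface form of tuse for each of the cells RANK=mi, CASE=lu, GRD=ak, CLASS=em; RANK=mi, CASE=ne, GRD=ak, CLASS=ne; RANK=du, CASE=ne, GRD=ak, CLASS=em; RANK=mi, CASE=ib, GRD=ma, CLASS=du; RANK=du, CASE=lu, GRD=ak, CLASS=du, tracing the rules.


cell RANK=mi, CASE=lu, GRD=ak, CLASS=em:
underlying: tuse-z-nin-ig-di
1. o -> e, u -> i / F C0 _: no change
2. b -> p, d -> t, z -> s / _ #: no change
3. f -> v, k -> g, p -> b, s -> z, t -> d / V _ V: fires at position(s) 3: tuzezninigdi
surface: tuzezninigdi

cell RANK=mi, CASE=ne, GRD=ak, CLASS=ne:
underlying: tuse-z-nin-va-ub
1. o -> e, u -> i / F C0 _: no change
2. b -> p, d -> t, z -> s / _ #: fires at position(s) 12: tusezninvaup
3. f -> v, k -> g, p -> b, s -> z, t -> d / V _ V: fires at position(s) 3: tuzezninvaup
surface: tuzezninvaup

cell RANK=du, CASE=ne, GRD=ak, CLASS=em:
underlying: tuse-z-na-ig-ub
1. o -> e, u -> i / F C0 _: fires at position(s) 10: tuseznaigib
2. b -> p, d -> t, z -> s / _ #: fires at position(s) 11: tuseznaigip
3. f -> v, k -> g, p -> b, s -> z, t -> d / V _ V: fires at position(s) 3: tuzeznaigip
surface: tuzeznaigip

cell RANK=mi, CASE=ib, GRD=ma, CLASS=du:
underlying: tuse-tes-nin-no-av
1. o -> e, u -> i / F C0 _: fires at position(s) 12: tusetesninneav
2. b -> p, d -> t, z -> s / _ #: no change
3. f -> v, k -> g, p -> b, s -> z, t -> d / V _ V: fires at position(s) 3, 5: tuzedesninneav
surface: tuzedesninneav

cell RANK=du, CASE=lu, GRD=ak, CLASS=du:
underlying: tuse-z-na-no-di
1. o -> e, u -> i / F C0 _: no change
2. b -> p, d -> t, z -> s / _ #: no change
3. f -> v, k -> g, p -> b, s -> z, t -> d / V _ V: fires at position(s) 3: tuzeznanodi
surface: tuzeznanodi


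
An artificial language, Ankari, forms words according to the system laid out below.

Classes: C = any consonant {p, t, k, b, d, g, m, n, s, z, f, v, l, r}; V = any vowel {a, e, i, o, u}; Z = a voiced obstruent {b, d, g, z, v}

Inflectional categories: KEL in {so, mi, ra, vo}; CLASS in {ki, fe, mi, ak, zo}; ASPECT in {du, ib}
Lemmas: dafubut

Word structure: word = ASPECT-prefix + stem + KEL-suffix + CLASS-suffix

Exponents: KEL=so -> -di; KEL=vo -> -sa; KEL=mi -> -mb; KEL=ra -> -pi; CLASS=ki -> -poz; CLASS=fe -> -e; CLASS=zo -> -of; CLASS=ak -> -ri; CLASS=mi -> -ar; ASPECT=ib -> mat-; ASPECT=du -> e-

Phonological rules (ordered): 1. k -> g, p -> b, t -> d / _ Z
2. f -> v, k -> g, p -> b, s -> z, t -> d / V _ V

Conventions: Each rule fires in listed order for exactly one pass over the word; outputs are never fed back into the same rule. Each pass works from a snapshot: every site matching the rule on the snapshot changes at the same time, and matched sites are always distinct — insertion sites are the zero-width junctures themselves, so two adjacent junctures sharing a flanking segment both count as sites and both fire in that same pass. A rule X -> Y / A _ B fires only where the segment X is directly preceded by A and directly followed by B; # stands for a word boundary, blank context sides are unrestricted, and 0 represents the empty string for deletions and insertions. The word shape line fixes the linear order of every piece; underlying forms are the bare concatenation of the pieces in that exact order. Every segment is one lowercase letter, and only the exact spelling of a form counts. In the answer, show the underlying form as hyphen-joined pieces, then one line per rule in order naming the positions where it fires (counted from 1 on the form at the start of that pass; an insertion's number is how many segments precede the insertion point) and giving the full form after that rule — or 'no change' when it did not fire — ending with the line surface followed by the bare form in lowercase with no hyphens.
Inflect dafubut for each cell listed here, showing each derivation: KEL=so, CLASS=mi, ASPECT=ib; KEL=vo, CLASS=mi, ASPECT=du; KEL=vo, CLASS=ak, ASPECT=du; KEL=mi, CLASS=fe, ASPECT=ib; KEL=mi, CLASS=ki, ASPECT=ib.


cell KEL=so, CLASS=mi, ASPECT=ib:
underlying: mat-dafubut-di-ar
1. k -> g, p -> b, t -> d / _ Z: fires at position(s) 3, 10: maddafubuddiar
2. f -> v, k -> g, p -> b, s -> z, t -> d / V _ V: fires at position(s) 6: maddavubuddiar
surface: maddavubuddiar

cell KEL=vo, CLASS=mi, ASPECT=du:
underlying: e-dafubut-sa-ar
1. k -> g, p -> b, t -> d / _ Z: no change
2. f -> v, k -> g, p -> b, s -> z, t -> d / V _ V: fires at position(s) 4: edavubutsaar
surface: edavubutsaar

cell KEL=vo, CLASS=ak, ASPECT=du:
underlying: e-dafubut-sa-ri
1. k -> g, p -> b, t -> d / _ Z: no change
2. f -> v, k -> g, p -> b, s -> z, t -> d / V _ V: fires at position(s) 4: edavubutsari
surface: edavubutsari

cell KEL=mi, CLASS=fe, ASPECT=ib:
underlying: mat-dafubut-mb-e
1. k -> g, p -> b, t -> d / _ Z: fires at position(s) 3: maddafubutmbe
2. f -> v, k -> g, p -> b, s -> z, t -> d / V _ V: fires at position(s) 6: maddavubutmbe
surface: maddavubutmbe

cell KEL=mi, CLASS=ki, ASPECT=ib:
underlying: mat-dafubut-mb-poz
1. k -> g, p -> b, t -> d / _ Z: fires at position(s) 3: maddafubutmbpoz
2. f -> v, k -> g, p -> b, s -> z, t -> d / V _ V: fires at position(s) 6: maddavubutmbpoz
surface: maddavubutmbpoz


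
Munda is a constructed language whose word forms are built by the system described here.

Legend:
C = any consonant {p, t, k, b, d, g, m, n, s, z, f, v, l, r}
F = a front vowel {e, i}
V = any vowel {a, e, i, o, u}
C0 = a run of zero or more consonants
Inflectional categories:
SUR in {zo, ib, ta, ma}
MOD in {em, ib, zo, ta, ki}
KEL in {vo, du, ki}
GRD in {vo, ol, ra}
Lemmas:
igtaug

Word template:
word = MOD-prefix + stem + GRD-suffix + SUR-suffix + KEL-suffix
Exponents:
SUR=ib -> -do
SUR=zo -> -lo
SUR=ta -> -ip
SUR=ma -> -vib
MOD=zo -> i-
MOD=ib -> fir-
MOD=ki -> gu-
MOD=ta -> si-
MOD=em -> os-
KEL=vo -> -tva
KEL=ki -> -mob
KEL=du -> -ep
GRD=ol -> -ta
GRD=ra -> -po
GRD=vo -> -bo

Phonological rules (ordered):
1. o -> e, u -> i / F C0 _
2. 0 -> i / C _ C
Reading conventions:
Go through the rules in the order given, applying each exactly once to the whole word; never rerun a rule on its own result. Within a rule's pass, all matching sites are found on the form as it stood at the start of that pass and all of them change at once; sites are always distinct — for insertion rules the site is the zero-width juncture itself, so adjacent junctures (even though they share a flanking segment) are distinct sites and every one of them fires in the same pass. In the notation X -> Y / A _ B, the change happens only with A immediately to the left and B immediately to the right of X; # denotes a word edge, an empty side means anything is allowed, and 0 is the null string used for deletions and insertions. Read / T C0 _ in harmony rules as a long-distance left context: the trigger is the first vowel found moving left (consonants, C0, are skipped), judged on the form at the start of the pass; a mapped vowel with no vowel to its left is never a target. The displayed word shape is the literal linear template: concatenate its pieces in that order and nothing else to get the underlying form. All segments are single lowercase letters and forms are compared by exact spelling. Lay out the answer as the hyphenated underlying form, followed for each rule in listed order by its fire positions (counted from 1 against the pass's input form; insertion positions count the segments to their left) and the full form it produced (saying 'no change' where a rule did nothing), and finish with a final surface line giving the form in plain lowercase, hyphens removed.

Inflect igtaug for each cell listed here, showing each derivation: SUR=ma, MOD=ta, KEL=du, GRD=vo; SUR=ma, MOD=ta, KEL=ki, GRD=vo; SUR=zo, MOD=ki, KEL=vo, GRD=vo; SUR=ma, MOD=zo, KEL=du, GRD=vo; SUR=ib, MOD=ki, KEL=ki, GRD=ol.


cell SUR=ma, MOD=ta, KEL=du, GRD=vo:
underlying: si-igtaug-bo-vib-ep
1. o -> e, u -> i / F C0 _: no change
2. 0 -> i / C _ C: inserts after position(s) 4, 8: siigitaugibovibep
surface: siigitaugibovibep

cell SUR=ma, MOD=ta, KEL=ki, GRD=vo:
underlying: si-igtaug-bo-vib-mob
1. o -> e, u -> i / F C0 _: fires at position(s) 15: siigtaugbovibmeb
2. 0 -> i / C _ C: inserts after position(s) 4, 8, 13: siigitaugibovibimeb
surface: siigitaugibovibimeb

cell SUR=zo, MOD=ki, KEL=vo, GRD=vo:
underlying: gu-igtaug-bo-lo-tva
1. o -> e, u -> i / F C0 _: no change
2. 0 -> i / C _ C: inserts after position(s) 4, 8, 13: guigitaugibolotiva
surface: guigitaugibolotiva

cell SUR=ma, MOD=zo, KEL=du, GRD=vo:
underlying: i-igtaug-bo-vib-ep
1. o -> e, u -> i / F C0 _: no change
2. 0 -> i / C _ C: inserts after position(s) 3, 7: iigitaugibovibep
surface: iigitaugibovibep

cell SUR=ib, MOD=ki, KEL=ki, GRD=ol:
underlying: gu-igtaug-ta-do-mob
1. o -> e, u -> i / F C0 _: no change
2. 0 -> i / C _ C: inserts after position(s) 4, 8: guigitaugitadomob
surface: guigitaugitadomob


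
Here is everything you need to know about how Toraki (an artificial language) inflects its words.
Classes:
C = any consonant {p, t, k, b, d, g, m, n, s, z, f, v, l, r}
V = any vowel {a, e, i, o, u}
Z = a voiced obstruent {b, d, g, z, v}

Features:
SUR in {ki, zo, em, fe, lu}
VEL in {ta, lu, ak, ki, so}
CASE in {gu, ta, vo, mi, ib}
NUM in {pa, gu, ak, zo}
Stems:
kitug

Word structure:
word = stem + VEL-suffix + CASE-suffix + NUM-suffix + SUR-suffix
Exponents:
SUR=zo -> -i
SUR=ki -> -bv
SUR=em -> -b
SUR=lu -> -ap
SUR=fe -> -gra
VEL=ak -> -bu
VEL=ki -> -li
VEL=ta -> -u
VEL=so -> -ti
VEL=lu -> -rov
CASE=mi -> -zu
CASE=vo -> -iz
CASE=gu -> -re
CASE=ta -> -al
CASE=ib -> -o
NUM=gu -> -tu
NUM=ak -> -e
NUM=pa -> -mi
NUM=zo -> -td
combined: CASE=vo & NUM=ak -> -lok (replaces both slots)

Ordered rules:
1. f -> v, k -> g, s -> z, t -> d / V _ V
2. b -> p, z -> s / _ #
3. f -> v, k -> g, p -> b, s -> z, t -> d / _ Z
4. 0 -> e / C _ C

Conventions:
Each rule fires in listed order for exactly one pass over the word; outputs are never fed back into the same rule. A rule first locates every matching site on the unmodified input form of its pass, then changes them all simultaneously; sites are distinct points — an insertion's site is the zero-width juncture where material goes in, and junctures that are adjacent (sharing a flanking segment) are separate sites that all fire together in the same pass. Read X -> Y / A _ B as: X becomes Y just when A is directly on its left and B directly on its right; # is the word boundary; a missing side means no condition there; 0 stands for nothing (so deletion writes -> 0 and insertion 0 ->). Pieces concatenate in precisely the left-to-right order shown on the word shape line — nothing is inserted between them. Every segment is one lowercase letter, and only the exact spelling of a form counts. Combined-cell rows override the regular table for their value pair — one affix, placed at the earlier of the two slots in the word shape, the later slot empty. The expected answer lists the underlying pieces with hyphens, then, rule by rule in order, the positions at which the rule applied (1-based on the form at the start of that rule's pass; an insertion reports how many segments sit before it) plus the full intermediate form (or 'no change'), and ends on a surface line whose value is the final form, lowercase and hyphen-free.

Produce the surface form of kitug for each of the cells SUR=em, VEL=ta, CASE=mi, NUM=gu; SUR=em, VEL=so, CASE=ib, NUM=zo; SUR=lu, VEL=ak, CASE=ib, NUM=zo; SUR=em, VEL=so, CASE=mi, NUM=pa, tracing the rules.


cell SUR=em, VEL=ta, CASE=mi, NUM=gu:
underlying: kitug-u-zu-tu-b
1. f -> v, k -> g, s -> z, t -> d / V _ V: fires at position(s) 3, 9: kiduguzudub
2. b -> p, z -> s / _ #: fires at position(s) 11: kiduguzudup
3. f -> v, k -> g, p -> b, s -> z, t -> d / _ Z: no change
4. 0 -> e / C _ C: no change
surface: kiduguzudup

cell SUR=em, VEL=so, CASE=ib, NUM=zo:
underlying: kitug-ti-o-td-b
1. f -> v, k -> g, s -> z, t -> d / V _ V: fires at position(s) 3: kidugtiotdb
2. b -> p, z -> s / _ #: fires at position(s) 11: kidugtiotdp
3. f -> v, k -> g, p -> b, s -> z, t -> d / _ Z: fires at position(s) 9: kidugtioddp
4. 0 -> e / C _ C: inserts after position(s) 5, 9, 10: kidugetiodedep
surface: kidugetiodedep

cell SUR=lu, VEL=ak, CASE=ib, NUM=zo:
underlying: kitug-bu-o-td-ap
1. f -> v, k -> g, s -> z, t -> d / V _ V: fires at position(s) 3: kidugbuotdap
2. b -> p, z -> s / _ #: no change
3. f -> v, k -> g, p -> b, s -> z, t -> d / _ Z: fires at position(s) 9: kidugbuoddap
4. 0 -> e / C _ C: inserts after position(s) 5, 9: kidugebuodedap
surface: kidugebuodedap

cell SUR=em, VEL=so, CASE=mi, NUM=pa:
underlying: kitug-ti-zu-mi-b
1. f -> v, k -> g, s -> z, t -> d / V _ V: fires at position(s) 3: kidugtizumib
2. b -> p, z -> s / _ #: fires at position(s) 12: kidugtizumip
3. f -> v, k -> g, p -> b, s -> z, t -> d / _ Z: no change
4. 0 -> e / C _ C: inserts after position(s) 5: kidugetizumip
surface: kidugetizumip
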